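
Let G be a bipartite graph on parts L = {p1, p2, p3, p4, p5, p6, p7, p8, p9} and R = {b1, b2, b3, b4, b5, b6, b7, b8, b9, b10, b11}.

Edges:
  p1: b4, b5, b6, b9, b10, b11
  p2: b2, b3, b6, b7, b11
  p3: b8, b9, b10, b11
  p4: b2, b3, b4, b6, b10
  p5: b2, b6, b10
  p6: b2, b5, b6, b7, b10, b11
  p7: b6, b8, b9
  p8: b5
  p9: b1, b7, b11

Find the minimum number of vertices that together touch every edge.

A maximum matching has 9 edges (e.g. p1–b4, p2–b6, p3–b9, p4–b2, p5–b10, p6–b11, p7–b8, p8–b5, p9–b7).
By König's theorem the minimum vertex cover has the same size. One such cover is {p1, p2, p3, p4, p5, p6, p7, p8, p9}.

9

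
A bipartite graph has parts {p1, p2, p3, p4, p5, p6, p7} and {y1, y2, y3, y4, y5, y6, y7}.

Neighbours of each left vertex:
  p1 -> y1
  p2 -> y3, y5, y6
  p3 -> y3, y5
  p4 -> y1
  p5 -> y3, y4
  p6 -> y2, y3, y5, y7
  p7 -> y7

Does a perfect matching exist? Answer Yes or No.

No

The set {p1, p4} has only 1 neighbour ({y1}), so by Hall's theorem at most 6 of the 7 left vertices can be matched.
Hence no matching covers every left vertex.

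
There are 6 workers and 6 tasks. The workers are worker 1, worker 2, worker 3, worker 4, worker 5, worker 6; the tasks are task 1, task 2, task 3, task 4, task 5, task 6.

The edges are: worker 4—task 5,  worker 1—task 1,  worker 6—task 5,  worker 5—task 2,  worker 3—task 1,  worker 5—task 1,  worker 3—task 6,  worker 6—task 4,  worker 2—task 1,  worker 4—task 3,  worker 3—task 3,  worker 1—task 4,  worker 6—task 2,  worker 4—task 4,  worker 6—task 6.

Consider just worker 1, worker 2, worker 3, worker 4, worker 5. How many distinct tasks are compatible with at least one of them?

6

The union of neighbours of {worker 1, worker 2, worker 3, worker 4, worker 5} is {task 1, task 2, task 3, task 4, task 5, task 6}, which has 6 elements.
Since |N(S)| = 6 ≥ |S| = 5, Hall's condition holds for this subset.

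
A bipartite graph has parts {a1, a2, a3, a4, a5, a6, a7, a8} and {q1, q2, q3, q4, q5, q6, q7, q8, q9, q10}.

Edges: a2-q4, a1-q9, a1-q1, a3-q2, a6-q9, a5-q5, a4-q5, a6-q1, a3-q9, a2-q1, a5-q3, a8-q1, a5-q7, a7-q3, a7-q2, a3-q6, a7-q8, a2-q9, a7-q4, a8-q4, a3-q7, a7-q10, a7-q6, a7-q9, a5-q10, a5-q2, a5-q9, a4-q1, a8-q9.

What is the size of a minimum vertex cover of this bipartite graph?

7

The 7 edges a1–q1, a2–q4, a3–q2, a4–q5, a5–q7, a6–q9, a7–q6 form a matching, so any vertex cover needs at least 7 vertices (one per matched edge).
Conversely {a3, a4, a5, a7, q1, q4, q9} meets every edge and has exactly 7 vertices, so 7 is optimal.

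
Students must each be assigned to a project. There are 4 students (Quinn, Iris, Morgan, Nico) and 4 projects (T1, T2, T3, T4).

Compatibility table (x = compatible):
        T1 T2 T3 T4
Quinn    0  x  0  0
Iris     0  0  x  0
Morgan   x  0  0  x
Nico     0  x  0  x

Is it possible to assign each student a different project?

One maximum matching: Quinn–T2, Iris–T3, Morgan–T1, Nico–T4.
Every student is matched, so this is a perfect matching.

Yes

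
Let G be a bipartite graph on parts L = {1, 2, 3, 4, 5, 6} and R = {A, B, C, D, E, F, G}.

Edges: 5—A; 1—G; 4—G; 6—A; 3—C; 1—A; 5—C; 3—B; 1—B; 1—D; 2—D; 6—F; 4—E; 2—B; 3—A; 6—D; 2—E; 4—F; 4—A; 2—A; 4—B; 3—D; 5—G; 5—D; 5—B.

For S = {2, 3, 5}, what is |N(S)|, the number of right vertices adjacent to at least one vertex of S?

The union of neighbours of {2, 3, 5} is {A, B, C, D, E, G}, which has 6 elements.
Since |N(S)| = 6 ≥ |S| = 3, Hall's condition holds for this subset.

6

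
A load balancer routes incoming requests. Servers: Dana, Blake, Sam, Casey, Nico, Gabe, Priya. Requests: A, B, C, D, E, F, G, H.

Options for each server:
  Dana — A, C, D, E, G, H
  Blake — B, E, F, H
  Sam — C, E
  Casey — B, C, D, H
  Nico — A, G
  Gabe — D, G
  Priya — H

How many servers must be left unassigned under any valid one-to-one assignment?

For example, pair Dana→G, Blake→B, Sam→E, Casey→C, Nico→A, Gabe→D, Priya→H.
This saturates every server, so 7 is the maximum.
That matches 7 of the 7, leaving 0 unmatched; no matching can do better.

0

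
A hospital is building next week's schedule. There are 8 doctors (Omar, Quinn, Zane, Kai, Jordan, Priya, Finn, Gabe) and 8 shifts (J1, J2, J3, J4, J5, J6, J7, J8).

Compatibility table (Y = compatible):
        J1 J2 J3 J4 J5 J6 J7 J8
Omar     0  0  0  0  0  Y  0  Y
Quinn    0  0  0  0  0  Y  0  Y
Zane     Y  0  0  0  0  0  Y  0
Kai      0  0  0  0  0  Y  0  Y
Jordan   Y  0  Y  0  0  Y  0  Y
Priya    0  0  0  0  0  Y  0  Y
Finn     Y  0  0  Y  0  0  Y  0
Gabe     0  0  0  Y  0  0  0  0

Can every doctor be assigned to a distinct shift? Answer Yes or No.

The set {Omar, Quinn, Kai, Priya} has only 2 neighbours ({J6, J8}), so by Hall's theorem at most 6 of the 8 doctors can be matched.
Hence no matching covers every doctor.

No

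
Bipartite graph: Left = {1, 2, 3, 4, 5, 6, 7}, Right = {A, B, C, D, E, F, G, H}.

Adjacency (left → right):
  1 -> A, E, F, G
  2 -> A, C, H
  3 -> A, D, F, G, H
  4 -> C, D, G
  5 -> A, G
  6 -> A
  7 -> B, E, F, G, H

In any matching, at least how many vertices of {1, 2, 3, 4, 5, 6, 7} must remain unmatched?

A valid assignment of size 7: 1-F, 2-C, 3-H, 4-D, 5-G, 6-A, 7-E.
All 7 left vertices are matched, so no larger matching exists.
That matches 7 of the 7, leaving 0 unmatched; no matching can do better.

0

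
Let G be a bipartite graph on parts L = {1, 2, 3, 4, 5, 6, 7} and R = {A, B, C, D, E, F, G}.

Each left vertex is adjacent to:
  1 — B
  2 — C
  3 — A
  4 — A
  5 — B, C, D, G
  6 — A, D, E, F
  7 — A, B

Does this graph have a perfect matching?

No

The set {1, 3, 4, 7} has only 2 neighbours ({A, B}), so by Hall's theorem at most 5 of the 7 left vertices can be matched.
Hence no matching covers every left vertex.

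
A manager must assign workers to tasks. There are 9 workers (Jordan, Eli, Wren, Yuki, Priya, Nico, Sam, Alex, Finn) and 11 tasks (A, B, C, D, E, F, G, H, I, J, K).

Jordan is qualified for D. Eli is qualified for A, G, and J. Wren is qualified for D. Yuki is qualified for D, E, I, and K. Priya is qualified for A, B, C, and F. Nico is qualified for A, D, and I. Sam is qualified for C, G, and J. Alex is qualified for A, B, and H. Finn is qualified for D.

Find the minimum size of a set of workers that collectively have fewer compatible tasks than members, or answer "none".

Take S = {Jordan, Wren}. Its neighbourhood is {D}, so |N(S)| = 1 < |S| = 2.
No single vertex violates Hall's condition since each has at least one neighbour, so 2 is the minimum.

2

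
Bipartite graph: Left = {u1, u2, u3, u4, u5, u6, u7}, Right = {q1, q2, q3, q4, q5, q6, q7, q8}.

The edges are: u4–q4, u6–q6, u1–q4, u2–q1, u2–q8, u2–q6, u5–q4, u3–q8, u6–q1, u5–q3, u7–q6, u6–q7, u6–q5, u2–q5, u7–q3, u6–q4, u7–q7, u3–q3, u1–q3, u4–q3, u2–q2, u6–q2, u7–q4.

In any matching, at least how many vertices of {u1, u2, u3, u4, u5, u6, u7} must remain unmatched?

One maximum matching: u1–q3, u2–q1, u3–q8, u4–q4, u6–q7, u7–q6.
The set {u1, u4, u5} has only 2 neighbours ({q3, q4}), so by Hall's theorem at most 6 of the 7 left vertices can be matched.
That matches 6 of the 7, leaving 1 unmatched; no matching can do better.

1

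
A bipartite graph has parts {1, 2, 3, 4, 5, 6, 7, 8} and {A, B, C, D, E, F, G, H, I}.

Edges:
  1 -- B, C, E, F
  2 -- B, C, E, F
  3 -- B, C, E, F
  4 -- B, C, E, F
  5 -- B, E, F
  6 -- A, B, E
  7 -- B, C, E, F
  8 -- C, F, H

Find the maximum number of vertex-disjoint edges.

A valid assignment of size 6: 1-F, 2-C, 3-E, 4-B, 6-A, 8-H.
The set {1, 2, 3, 4, 5, 7} has only 4 neighbours ({B, C, E, F}), so by Hall's theorem at most 6 of the 8 left vertices can be matched.

6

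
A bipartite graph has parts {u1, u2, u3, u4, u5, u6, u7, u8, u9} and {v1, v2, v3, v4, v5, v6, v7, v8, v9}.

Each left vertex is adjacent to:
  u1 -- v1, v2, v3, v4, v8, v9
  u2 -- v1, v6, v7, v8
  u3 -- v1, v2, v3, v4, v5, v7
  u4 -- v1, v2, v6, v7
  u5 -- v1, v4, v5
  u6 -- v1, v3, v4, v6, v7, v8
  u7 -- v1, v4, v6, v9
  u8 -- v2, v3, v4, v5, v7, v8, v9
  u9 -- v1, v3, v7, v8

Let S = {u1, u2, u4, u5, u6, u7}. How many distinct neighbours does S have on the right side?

9

The union of neighbours of {u1, u2, u4, u5, u6, u7} is {v1, v2, v3, v4, v5, v6, v7, v8, v9}, which has 9 elements.
Since |N(S)| = 9 ≥ |S| = 6, Hall's condition holds for this subset.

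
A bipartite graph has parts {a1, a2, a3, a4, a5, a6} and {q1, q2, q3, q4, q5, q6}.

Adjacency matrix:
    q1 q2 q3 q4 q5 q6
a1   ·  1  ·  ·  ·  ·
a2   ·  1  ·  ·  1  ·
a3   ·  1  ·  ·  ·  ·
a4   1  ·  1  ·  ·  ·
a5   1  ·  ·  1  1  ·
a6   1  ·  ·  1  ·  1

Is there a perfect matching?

No

The set {a1, a3} has only 1 neighbour ({q2}), so by Hall's theorem at most 5 of the 6 left vertices can be matched.
Hence no matching covers every left vertex.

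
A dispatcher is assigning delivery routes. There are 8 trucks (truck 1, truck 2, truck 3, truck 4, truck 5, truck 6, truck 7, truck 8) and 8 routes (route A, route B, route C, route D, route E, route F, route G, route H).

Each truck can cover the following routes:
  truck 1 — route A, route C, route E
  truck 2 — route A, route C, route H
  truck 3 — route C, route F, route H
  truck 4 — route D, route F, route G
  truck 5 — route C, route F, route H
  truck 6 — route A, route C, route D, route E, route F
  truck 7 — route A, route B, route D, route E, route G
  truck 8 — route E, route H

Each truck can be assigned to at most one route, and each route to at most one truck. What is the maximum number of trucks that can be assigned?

8

A valid assignment of size 8: truck 1→route C, truck 2→route A, truck 3→route H, truck 4→route G, truck 5→route F, truck 6→route D, truck 7→route B, truck 8→route E.
This saturates every truck, so 8 is the maximum.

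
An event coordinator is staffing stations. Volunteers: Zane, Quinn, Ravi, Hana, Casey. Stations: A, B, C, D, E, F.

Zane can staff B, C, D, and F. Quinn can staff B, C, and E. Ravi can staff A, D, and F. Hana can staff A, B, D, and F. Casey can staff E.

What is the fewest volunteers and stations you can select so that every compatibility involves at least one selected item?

{Zane, Quinn, Ravi, Hana, Casey} is a vertex cover of size 5: every edge has an endpoint in this set.
No smaller cover exists because Zane–C, Quinn–B, Ravi–D, Hana–F, Casey–E is a matching of size 5, and a cover must include an endpoint of each of these disjoint edges (König's theorem).

5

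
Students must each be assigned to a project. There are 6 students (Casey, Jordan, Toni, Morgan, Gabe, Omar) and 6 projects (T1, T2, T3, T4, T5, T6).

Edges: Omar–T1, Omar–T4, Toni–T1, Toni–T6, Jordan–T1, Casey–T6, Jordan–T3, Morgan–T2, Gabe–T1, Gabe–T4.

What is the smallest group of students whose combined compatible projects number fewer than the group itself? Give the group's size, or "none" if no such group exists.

Take S = {Casey, Toni, Gabe, Omar}. Its neighbourhood is {T1, T4, T6}, so |N(S)| = 3 < |S| = 4.
Every subset of size less than 4 has at least as many neighbours as members, so 4 is the minimum.

4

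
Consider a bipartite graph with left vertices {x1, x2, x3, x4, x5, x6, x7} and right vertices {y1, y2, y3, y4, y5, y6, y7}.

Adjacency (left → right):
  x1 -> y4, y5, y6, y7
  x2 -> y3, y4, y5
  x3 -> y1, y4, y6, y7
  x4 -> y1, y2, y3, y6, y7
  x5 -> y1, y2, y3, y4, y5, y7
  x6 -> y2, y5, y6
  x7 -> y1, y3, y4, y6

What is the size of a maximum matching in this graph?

One maximum matching: x1→y7, x2→y4, x3→y6, x4→y2, x5→y1, x6→y5, x7→y3.
All 7 left vertices are matched, so no larger matching exists.

7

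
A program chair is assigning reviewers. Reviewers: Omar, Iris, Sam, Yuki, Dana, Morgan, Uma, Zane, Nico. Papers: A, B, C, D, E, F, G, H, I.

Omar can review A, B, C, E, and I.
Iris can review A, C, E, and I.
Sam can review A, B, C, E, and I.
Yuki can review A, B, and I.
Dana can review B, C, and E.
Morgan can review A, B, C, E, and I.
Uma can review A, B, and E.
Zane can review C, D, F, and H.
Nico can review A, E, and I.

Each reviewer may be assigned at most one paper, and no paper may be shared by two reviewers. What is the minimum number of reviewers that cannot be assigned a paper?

3

For example, pair Omar–E, Iris–C, Sam–A, Yuki–I, Dana–B, Zane–F.
The set {Omar, Iris, Sam, Yuki, Dana, Morgan, Uma, Nico} has only 5 neighbours ({A, B, C, E, I}), so by Hall's theorem at most 6 of the 9 reviewers can be matched.
That matches 6 of the 9, leaving 3 unmatched; no matching can do better.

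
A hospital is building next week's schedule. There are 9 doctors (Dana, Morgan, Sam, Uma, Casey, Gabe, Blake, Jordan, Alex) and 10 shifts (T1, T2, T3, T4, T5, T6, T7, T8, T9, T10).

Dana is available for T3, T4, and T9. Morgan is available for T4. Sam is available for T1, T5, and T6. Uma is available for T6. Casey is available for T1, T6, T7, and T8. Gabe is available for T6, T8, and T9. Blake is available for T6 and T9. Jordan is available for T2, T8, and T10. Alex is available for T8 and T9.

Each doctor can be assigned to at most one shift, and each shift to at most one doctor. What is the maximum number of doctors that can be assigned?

A valid assignment of size 8: Dana–T3, Morgan–T4, Sam–T5, Uma–T6, Casey–T7, Gabe–T8, Blake–T9, Jordan–T10.
The set {Uma, Gabe, Blake, Alex} has only 3 neighbours ({T6, T8, T9}), so by Hall's theorem at most 8 of the 9 doctors can be matched.

8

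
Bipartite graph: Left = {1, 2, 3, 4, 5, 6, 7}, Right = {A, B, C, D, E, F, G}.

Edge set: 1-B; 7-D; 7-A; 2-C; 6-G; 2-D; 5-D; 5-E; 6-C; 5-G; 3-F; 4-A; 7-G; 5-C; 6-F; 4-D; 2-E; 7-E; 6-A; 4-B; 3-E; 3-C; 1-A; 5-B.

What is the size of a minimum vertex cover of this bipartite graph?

7

{1, 2, 3, 4, 5, 6, 7} is a vertex cover of size 7: every edge has an endpoint in this set.
No smaller cover exists because 1–A, 2–D, 3–C, 4–B, 5–G, 6–F, 7–E is a matching of size 7, and a cover must include an endpoint of each of these disjoint edges (König's theorem).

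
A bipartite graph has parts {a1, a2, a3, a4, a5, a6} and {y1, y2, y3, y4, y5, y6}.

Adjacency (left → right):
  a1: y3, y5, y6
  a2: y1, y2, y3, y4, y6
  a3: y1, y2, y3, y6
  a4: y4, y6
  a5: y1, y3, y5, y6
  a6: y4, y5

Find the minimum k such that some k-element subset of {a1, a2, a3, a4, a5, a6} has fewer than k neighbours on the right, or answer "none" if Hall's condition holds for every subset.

A matching saturating every left vertex exists, for instance a1→y3, a2→y1, a3→y2, a4→y6, a5→y5, a6→y4.
By Hall's marriage theorem, this means |N(S)| ≥ |S| for every subset S, so no violating subset exists.

none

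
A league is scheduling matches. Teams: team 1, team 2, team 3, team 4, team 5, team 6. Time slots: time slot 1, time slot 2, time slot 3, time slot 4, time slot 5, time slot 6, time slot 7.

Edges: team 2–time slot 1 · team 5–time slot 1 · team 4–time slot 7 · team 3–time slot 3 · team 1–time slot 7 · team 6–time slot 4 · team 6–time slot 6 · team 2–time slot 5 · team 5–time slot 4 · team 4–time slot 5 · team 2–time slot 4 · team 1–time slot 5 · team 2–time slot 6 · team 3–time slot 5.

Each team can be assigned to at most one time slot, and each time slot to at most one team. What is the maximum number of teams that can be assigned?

One maximum matching: team 1→time slot 5, team 2→time slot 6, team 3→time slot 3, team 4→time slot 7, team 5→time slot 1, team 6→time slot 4.
This saturates every team, so 6 is the maximum.

6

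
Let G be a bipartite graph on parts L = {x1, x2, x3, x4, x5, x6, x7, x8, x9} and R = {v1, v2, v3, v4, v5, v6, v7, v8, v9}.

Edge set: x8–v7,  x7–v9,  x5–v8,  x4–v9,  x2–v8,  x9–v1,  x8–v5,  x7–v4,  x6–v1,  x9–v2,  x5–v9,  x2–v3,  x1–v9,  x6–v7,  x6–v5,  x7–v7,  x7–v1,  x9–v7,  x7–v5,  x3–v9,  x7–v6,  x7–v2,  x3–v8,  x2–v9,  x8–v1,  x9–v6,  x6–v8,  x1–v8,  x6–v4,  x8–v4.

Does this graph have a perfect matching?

The set {x1, x3, x4, x5} has only 2 neighbours ({v8, v9}), so by Hall's theorem at most 7 of the 9 left vertices can be matched.
Hence no matching covers every left vertex.

No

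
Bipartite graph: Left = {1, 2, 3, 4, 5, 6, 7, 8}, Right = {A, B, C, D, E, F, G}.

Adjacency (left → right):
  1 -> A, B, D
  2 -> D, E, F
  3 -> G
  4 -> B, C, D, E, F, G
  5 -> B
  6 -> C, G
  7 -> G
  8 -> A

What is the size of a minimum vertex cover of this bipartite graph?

7

A maximum matching has 7 edges (e.g. 1–D, 2–E, 3–G, 4–F, 5–B, 6–C, 8–A).
By König's theorem the minimum vertex cover has the same size. One such cover is {1, 2, 4, 5, 6, 8, G}.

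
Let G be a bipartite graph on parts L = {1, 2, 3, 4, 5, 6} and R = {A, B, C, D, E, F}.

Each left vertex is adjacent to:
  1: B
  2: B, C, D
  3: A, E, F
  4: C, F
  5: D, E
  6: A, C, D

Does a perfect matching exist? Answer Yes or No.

Yes

For example, pair 1-B, 2-D, 3-A, 4-F, 5-E, 6-C.
Every left vertex is matched, so this is a perfect matching.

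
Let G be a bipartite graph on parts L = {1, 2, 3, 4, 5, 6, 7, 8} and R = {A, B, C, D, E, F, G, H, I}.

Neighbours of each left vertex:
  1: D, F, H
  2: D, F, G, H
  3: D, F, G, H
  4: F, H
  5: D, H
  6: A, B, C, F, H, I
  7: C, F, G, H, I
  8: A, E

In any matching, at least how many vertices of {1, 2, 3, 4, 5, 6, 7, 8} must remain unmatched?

A valid assignment of size 7: 1→H, 2→G, 3→D, 4→F, 6→A, 7→I, 8→E.
The set {1, 2, 3, 4, 5} has only 4 neighbours ({D, F, G, H}), so by Hall's theorem at most 7 of the 8 left vertices can be matched.
That matches 7 of the 8, leaving 1 unmatched; no matching can do better.

1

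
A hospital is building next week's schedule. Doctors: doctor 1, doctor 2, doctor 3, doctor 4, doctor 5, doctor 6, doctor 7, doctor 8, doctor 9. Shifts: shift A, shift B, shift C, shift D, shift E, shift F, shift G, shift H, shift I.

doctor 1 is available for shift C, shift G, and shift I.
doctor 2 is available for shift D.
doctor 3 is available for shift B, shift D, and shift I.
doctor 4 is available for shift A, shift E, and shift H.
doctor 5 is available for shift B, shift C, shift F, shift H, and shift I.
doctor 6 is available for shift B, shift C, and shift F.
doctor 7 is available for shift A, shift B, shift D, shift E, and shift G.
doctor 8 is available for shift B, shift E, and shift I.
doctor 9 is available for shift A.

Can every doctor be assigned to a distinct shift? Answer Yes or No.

Yes

One maximum matching: doctor 1–shift C, doctor 2–shift D, doctor 3–shift B, doctor 4–shift E, doctor 5–shift H, doctor 6–shift F, doctor 7–shift G, doctor 8–shift I, doctor 9–shift A.
Every doctor is matched, so this is a perfect matching.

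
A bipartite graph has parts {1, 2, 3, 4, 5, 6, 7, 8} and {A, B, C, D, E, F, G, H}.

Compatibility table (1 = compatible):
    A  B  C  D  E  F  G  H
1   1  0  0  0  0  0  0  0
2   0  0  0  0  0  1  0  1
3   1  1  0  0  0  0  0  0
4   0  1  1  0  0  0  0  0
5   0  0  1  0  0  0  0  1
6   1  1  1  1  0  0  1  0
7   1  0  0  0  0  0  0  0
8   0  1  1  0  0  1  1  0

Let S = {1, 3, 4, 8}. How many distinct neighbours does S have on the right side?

The union of neighbours of {1, 3, 4, 8} is {A, B, C, F, G}, which has 5 elements.
Since |N(S)| = 5 ≥ |S| = 4, Hall's condition holds for this subset.

5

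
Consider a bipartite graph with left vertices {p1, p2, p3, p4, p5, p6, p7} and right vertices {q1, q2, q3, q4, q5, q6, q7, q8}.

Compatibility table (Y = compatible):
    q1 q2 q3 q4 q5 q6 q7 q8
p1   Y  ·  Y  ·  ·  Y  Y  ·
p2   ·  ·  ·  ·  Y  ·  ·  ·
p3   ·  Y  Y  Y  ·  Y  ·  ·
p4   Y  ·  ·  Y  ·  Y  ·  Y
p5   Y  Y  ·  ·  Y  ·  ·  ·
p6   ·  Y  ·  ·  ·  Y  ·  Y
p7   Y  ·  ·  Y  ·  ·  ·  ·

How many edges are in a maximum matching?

For example, pair p1–q7, p2–q5, p3–q2, p4–q6, p5–q1, p6–q8, p7–q4.
This saturates every left vertex, so 7 is the maximum.

7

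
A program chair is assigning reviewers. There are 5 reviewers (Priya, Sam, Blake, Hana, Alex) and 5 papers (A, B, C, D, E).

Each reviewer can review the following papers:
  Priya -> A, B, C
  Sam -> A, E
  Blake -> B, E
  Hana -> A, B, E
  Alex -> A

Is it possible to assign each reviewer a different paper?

No

The set {Sam, Blake, Hana, Alex} has only 3 neighbours ({A, B, E}), so by Hall's theorem at most 4 of the 5 reviewers can be matched.
Hence no matching covers every reviewer.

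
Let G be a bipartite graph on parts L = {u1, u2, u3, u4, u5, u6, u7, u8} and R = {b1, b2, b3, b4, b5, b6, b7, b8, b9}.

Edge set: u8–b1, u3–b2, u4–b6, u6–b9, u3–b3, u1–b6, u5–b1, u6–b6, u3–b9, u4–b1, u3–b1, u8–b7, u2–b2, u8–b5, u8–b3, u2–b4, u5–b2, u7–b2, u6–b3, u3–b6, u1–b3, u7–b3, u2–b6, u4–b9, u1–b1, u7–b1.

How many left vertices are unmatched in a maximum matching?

One maximum matching: u1-b6, u2-b4, u3-b1, u4-b9, u5-b2, u6-b3, u8-b7.
The set {u1, u3, u4, u5, u6, u7} has only 5 neighbours ({b1, b2, b3, b6, b9}), so by Hall's theorem at most 7 of the 8 left vertices can be matched.
That matches 7 of the 8, leaving 1 unmatched; no matching can do better.

1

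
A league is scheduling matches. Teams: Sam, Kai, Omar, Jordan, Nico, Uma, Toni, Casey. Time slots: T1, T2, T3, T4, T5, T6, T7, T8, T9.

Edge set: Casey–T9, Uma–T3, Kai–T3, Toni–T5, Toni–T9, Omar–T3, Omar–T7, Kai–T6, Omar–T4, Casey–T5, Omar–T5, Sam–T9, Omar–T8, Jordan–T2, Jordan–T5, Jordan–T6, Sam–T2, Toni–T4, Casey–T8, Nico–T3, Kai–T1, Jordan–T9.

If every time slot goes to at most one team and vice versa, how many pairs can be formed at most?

A valid assignment of size 7: Sam-T2, Kai-T1, Omar-T7, Jordan-T6, Nico-T3, Toni-T5, Casey-T9.
The set {Nico, Uma} has only 1 neighbour ({T3}), so by Hall's theorem at most 7 of the 8 teams can be matched.

7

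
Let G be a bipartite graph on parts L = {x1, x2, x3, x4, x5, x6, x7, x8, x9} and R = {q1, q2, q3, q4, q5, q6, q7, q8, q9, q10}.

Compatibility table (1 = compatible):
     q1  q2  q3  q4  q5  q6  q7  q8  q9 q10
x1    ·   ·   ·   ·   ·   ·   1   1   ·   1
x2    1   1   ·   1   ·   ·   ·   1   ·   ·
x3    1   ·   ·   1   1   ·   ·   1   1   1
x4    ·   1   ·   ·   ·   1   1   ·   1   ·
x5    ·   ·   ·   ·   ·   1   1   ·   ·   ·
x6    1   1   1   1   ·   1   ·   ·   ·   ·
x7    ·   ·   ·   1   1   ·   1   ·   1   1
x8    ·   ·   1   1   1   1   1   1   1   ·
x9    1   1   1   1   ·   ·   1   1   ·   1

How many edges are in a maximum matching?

9

A valid assignment of size 9: x1→q10, x2→q8, x3→q5, x4→q2, x5→q7, x6→q1, x7→q9, x8→q6, x9→q4.
All 9 left vertices are matched, so no larger matching exists.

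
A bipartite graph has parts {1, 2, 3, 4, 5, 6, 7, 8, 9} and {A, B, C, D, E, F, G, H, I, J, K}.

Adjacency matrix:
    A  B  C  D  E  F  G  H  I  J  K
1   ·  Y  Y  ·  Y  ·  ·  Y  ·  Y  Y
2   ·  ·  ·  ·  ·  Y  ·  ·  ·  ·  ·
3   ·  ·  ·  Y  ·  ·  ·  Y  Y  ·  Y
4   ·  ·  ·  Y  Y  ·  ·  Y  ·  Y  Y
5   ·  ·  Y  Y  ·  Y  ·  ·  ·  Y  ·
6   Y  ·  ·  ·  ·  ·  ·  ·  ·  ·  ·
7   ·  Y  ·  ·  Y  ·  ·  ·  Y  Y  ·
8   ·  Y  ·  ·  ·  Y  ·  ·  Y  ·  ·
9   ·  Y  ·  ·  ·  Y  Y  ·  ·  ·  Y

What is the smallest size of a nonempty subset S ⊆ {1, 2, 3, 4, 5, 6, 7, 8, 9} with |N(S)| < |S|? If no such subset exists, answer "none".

A matching saturating every left vertex exists, for instance 1→J, 2→F, 3→D, 4→K, 5→C, 6→A, 7→E, 8→I, 9→B.
By Hall's marriage theorem, this means |N(S)| ≥ |S| for every subset S, so no violating subset exists.

none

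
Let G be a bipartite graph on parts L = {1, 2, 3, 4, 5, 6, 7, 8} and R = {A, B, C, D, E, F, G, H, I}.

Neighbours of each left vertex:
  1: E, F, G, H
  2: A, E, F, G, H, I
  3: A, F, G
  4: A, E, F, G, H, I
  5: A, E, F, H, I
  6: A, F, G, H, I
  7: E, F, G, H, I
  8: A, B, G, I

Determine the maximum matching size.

7

One maximum matching: 1→H, 2→A, 3→F, 4→I, 5→E, 6→G, 8→B.
The set {1, 2, 3, 4, 5, 6, 7} has only 6 neighbours ({A, E, F, G, H, I}), so by Hall's theorem at most 7 of the 8 left vertices can be matched.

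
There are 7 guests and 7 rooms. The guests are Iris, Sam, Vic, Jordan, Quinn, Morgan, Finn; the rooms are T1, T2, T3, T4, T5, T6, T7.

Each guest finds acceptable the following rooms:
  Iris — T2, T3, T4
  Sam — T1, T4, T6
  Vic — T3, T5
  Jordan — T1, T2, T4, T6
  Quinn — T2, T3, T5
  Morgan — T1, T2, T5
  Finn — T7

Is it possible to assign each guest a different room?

Yes

A valid assignment of size 7: Iris-T4, Sam-T1, Vic-T3, Jordan-T6, Quinn-T5, Morgan-T2, Finn-T7.
Every guest is matched, so this is a perfect matching.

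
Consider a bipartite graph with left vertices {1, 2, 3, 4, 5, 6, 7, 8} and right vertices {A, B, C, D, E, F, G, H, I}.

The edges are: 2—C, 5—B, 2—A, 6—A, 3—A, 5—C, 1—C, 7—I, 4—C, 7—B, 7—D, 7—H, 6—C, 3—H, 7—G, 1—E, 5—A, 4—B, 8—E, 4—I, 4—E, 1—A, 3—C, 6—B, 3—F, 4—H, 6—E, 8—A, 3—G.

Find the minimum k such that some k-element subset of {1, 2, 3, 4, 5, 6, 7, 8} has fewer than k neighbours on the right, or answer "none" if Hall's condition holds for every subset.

Take S = {1, 2, 5, 6, 8}. Its neighbourhood is {A, B, C, E}, so |N(S)| = 4 < |S| = 5.
Every subset of size less than 5 has at least as many neighbours as members, so 5 is the minimum.

5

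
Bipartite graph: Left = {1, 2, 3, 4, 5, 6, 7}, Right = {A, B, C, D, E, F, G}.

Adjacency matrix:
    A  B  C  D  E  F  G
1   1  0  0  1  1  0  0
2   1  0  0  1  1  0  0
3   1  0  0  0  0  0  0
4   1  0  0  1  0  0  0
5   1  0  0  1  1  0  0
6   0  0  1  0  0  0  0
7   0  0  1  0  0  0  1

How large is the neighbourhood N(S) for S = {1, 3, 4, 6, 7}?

The union of neighbours of {1, 3, 4, 6, 7} is {A, C, D, E, G}, which has 5 elements.
Since |N(S)| = 5 ≥ |S| = 5, Hall's condition holds for this subset.

5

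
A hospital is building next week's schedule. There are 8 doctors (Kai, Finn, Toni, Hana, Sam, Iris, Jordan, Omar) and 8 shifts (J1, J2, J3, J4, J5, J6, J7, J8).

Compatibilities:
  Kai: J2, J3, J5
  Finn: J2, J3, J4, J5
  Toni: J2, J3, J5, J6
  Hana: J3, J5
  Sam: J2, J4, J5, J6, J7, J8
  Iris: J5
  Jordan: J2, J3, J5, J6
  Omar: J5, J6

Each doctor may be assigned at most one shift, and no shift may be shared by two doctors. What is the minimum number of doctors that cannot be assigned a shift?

2

A valid assignment of size 6: Kai-J2, Finn-J4, Toni-J6, Hana-J3, Sam-J7, Iris-J5.
The set {Kai, Toni, Hana, Iris, Jordan, Omar} has only 4 neighbours ({J2, J3, J5, J6}), so by Hall's theorem at most 6 of the 8 doctors can be matched.
That matches 6 of the 8, leaving 2 unmatched; no matching can do better.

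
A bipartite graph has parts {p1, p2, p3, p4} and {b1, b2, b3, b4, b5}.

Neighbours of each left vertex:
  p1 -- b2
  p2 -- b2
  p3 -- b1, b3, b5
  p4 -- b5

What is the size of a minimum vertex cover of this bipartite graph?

{p3, p4, b2} is a vertex cover of size 3: every edge has an endpoint in this set.
No smaller cover exists because p1–b2, p3–b3, p4–b5 is a matching of size 3, and a cover must include an endpoint of each of these disjoint edges (König's theorem).

3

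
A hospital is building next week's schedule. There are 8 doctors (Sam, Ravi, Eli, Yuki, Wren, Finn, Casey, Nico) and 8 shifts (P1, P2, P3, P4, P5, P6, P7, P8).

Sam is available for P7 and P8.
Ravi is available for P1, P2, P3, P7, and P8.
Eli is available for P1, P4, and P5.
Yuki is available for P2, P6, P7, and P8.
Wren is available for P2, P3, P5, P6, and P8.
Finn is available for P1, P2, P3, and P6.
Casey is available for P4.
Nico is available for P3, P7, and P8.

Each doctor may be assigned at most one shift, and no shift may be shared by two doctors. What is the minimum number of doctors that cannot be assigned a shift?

0

For example, pair Sam→P8, Ravi→P3, Eli→P5, Yuki→P6, Wren→P2, Finn→P1, Casey→P4, Nico→P7.
All 8 doctors are matched, so no larger matching exists.
That matches 8 of the 8, leaving 0 unmatched; no matching can do better.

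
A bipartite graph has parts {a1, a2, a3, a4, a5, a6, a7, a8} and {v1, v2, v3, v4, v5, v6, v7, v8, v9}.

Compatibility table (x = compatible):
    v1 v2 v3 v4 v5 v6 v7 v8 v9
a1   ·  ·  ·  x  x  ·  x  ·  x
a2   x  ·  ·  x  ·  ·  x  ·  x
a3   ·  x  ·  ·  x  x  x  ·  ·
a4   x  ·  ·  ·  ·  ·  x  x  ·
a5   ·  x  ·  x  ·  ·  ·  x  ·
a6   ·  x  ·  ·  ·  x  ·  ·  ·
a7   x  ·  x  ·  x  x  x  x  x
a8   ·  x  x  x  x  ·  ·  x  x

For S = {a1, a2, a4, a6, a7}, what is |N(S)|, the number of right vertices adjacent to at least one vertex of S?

The union of neighbours of {a1, a2, a4, a6, a7} is {v1, v2, v3, v4, v5, v6, v7, v8, v9}, which has 9 elements.
Since |N(S)| = 9 ≥ |S| = 5, Hall's condition holds for this subset.

9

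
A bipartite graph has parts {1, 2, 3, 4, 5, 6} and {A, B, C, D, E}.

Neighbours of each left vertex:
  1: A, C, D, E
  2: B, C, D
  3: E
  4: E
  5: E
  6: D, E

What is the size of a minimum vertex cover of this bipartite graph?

{1, 2, 6, E} is a vertex cover of size 4: every edge has an endpoint in this set.
No smaller cover exists because 1–C, 2–B, 3–E, 6–D is a matching of size 4, and a cover must include an endpoint of each of these disjoint edges (König's theorem).

4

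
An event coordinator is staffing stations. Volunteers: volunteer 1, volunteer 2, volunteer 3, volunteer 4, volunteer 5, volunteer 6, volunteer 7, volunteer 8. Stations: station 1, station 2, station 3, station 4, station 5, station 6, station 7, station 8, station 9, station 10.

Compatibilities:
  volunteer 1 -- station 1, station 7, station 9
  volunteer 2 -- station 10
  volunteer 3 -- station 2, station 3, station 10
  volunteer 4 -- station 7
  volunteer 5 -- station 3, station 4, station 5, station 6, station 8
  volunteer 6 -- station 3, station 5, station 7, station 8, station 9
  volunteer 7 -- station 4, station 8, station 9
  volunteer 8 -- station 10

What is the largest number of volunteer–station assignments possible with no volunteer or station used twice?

7

For example, pair volunteer 1→station 1, volunteer 2→station 10, volunteer 3→station 2, volunteer 4→station 7, volunteer 5→station 6, volunteer 6→station 8, volunteer 7→station 4.
The set {volunteer 2, volunteer 8} has only 1 neighbour ({station 10}), so by Hall's theorem at most 7 of the 8 volunteers can be matched.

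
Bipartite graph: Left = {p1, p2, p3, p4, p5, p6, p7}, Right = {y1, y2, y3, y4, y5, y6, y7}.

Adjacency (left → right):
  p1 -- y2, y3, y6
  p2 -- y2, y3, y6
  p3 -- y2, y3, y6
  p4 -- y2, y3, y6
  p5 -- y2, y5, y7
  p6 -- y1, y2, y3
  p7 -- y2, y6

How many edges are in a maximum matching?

5

For example, pair p1→y6, p2→y2, p3→y3, p5→y7, p6→y1.
The set {p1, p2, p3, p4, p7} has only 3 neighbours ({y2, y3, y6}), so by Hall's theorem at most 5 of the 7 left vertices can be matched.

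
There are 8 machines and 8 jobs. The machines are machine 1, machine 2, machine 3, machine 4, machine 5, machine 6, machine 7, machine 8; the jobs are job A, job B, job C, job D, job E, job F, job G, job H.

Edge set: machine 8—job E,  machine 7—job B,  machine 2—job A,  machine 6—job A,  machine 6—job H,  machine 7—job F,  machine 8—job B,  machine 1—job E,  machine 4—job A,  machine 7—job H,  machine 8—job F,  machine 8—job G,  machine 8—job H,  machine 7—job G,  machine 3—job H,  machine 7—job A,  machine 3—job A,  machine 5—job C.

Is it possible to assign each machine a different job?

The set {machine 2, machine 3, machine 4, machine 6} has only 2 neighbours ({job A, job H}), so by Hall's theorem at most 6 of the 8 machines can be matched.
Hence no matching covers every machine.

No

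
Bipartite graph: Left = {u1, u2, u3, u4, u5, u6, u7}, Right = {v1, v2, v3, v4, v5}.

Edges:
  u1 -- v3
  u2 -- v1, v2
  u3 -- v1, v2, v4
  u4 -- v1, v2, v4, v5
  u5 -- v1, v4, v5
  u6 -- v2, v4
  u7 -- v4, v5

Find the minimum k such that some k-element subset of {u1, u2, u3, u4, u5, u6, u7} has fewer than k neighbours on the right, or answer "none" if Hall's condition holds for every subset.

Take S = {u2, u3, u4, u5, u6}. Its neighbourhood is {v1, v2, v4, v5}, so |N(S)| = 4 < |S| = 5.
Every subset of size less than 5 has at least as many neighbours as members, so 5 is the minimum.

5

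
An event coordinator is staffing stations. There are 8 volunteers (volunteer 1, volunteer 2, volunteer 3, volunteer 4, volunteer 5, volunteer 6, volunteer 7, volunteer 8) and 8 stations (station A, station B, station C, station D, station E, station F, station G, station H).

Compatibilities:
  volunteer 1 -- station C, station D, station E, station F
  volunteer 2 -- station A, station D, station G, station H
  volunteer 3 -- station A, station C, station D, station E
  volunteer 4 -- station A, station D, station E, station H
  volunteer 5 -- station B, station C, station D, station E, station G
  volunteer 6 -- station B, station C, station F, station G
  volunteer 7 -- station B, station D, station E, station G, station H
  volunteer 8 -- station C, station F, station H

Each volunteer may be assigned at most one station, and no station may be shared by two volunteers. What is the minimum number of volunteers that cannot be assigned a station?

0

A valid assignment of size 8: volunteer 1-station D, volunteer 2-station H, volunteer 3-station A, volunteer 4-station E, volunteer 5-station C, volunteer 6-station B, volunteer 7-station G, volunteer 8-station F.
This saturates every volunteer, so 8 is the maximum.
That matches 8 of the 8, leaving 0 unmatched; no matching can do better.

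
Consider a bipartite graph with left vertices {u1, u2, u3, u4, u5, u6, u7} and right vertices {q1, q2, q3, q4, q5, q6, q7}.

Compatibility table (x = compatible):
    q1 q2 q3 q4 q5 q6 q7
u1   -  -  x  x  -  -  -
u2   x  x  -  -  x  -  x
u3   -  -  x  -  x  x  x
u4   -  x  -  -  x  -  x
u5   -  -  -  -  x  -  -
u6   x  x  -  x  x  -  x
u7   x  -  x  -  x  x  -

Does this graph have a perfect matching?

For example, pair u1→q3, u2→q1, u3→q7, u4→q2, u5→q5, u6→q4, u7→q6.
All 7 left vertices are covered.

Yes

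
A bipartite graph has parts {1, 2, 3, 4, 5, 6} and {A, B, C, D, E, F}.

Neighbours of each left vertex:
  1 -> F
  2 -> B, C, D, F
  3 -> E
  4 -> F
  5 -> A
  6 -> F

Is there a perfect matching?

The set {1, 4, 6} has only 1 neighbour ({F}), so by Hall's theorem at most 4 of the 6 left vertices can be matched.
Hence no matching covers every left vertex.

No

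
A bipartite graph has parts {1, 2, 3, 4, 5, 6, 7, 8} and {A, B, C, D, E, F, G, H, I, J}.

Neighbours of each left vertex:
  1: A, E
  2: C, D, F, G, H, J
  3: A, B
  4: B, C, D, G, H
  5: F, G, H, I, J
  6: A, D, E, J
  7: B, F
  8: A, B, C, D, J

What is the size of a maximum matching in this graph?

8

For example, pair 1→A, 2→H, 3→B, 4→D, 5→G, 6→E, 7→F, 8→J.
This saturates every left vertex, so 8 is the maximum.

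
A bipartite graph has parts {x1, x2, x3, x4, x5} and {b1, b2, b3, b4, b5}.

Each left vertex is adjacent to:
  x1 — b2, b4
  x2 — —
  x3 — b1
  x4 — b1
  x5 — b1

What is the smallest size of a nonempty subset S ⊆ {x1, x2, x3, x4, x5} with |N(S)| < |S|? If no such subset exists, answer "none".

Take S = {x2}. Its neighbourhood is {}, so |N(S)| = 0 < |S| = 1.

1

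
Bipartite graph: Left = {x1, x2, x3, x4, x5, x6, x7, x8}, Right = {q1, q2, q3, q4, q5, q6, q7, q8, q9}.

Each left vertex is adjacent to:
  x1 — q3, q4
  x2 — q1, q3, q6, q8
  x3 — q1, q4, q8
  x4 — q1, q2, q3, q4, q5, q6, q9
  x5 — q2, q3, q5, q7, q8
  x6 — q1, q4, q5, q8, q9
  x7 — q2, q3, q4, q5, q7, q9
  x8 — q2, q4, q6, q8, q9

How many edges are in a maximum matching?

One maximum matching: x1→q3, x2→q6, x3→q8, x4→q2, x5→q7, x6→q1, x7→q4, x8→q9.
All 8 left vertices are matched, so no larger matching exists.

8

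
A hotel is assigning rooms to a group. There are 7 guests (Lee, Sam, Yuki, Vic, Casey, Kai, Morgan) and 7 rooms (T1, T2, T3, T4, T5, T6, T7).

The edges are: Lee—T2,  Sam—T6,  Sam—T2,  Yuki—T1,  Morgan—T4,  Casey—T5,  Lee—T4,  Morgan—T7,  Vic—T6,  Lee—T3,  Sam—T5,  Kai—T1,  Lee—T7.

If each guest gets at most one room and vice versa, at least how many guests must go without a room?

For example, pair Lee–T4, Sam–T2, Yuki–T1, Vic–T6, Casey–T5, Morgan–T7.
The set {Yuki, Kai} has only 1 neighbour ({T1}), so by Hall's theorem at most 6 of the 7 guests can be matched.
That matches 6 of the 7, leaving 1 unmatched; no matching can do better.

1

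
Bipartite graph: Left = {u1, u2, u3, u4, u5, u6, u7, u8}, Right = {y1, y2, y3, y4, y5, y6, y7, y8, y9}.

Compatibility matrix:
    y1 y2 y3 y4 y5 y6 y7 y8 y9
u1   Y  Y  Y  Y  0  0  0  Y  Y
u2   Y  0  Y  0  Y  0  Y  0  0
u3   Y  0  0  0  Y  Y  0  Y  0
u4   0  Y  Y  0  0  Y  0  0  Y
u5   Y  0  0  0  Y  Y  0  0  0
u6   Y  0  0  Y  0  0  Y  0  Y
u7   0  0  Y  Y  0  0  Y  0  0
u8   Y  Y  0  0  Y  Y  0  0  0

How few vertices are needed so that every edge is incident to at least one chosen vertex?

A maximum matching has 8 edges (e.g. u1–y9, u2–y3, u3–y5, u4–y2, u5–y6, u6–y7, u7–y4, u8–y1).
By König's theorem the minimum vertex cover has the same size. One such cover is {u1, u2, u3, u4, u5, u6, u7, u8}.

8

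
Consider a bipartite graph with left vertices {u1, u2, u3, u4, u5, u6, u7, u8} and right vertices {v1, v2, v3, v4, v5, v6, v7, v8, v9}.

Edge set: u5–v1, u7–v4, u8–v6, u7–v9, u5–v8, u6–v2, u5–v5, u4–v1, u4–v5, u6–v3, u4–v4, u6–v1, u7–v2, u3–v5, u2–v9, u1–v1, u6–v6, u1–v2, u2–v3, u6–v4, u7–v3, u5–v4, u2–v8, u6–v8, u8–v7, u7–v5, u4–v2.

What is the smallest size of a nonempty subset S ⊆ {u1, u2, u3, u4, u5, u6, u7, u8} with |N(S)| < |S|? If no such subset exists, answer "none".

none

A matching saturating every left vertex exists, for instance u1→v1, u2→v9, u3→v5, u4→v4, u5→v8, u6→v2, u7→v3, u8→v6.
By Hall's marriage theorem, this means |N(S)| ≥ |S| for every subset S, so no violating subset exists.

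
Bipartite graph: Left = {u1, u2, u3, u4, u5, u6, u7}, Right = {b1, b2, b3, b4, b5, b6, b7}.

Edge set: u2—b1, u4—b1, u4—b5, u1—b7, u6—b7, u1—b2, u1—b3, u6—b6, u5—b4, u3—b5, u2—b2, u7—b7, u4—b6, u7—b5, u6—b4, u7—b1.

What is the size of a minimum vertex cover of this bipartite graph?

7

{u1, u2, u3, u4, u5, u6, u7} is a vertex cover of size 7: every edge has an endpoint in this set.
No smaller cover exists because u1–b3, u2–b2, u3–b5, u4–b1, u5–b4, u6–b6, u7–b7 is a matching of size 7, and a cover must include an endpoint of each of these disjoint edges (König's theorem).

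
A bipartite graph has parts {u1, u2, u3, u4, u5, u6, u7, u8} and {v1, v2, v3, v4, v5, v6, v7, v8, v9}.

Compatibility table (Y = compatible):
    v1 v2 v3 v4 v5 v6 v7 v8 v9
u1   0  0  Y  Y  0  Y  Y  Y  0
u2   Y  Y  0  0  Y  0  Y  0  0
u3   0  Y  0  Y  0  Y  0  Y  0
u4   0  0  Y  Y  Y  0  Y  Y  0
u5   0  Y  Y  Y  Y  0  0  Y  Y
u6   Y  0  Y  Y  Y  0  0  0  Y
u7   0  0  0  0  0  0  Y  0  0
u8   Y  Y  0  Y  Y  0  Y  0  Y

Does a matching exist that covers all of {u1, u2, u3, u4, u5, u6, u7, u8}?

A valid assignment of size 8: u1–v6, u2–v1, u3–v8, u4–v4, u5–v5, u6–v3, u7–v7, u8–v2.
All 8 left vertices are covered.

Yes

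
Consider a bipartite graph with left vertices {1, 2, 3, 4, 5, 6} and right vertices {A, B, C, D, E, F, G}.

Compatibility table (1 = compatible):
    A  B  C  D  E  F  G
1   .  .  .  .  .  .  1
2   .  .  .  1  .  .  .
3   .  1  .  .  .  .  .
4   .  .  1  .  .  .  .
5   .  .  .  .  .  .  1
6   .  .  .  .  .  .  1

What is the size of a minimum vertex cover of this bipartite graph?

A maximum matching has 4 edges (e.g. 1–G, 2–D, 3–B, 4–C).
By König's theorem the minimum vertex cover has the same size. One such cover is {2, 3, 4, G}.

4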